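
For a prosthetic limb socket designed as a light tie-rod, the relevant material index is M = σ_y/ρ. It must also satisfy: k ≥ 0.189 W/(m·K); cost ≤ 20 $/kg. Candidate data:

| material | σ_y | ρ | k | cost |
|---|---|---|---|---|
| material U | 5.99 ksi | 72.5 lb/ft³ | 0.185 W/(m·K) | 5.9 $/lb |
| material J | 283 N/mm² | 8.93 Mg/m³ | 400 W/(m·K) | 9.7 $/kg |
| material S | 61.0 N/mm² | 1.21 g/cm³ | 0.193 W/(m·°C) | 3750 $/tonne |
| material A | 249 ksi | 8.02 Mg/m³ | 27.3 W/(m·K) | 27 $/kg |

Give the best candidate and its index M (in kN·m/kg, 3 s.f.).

material S, M = 50.4 kN·m/kg

Screen on constraints: k ≥ 0.189 W/(m·K); cost ≤ 20 $/kg. Survivors: material J, material S.
Putting every candidate on a common basis:
  material J: σ_y = 283.0 MPa, ρ = 8930 kg/m³
  material S: σ_y = 61.00 MPa, ρ = 1210 kg/m³
  material S: M = 50.4 kN·m/kg
  material J: M = 31.7 kN·m/kg
Material S has the largest M.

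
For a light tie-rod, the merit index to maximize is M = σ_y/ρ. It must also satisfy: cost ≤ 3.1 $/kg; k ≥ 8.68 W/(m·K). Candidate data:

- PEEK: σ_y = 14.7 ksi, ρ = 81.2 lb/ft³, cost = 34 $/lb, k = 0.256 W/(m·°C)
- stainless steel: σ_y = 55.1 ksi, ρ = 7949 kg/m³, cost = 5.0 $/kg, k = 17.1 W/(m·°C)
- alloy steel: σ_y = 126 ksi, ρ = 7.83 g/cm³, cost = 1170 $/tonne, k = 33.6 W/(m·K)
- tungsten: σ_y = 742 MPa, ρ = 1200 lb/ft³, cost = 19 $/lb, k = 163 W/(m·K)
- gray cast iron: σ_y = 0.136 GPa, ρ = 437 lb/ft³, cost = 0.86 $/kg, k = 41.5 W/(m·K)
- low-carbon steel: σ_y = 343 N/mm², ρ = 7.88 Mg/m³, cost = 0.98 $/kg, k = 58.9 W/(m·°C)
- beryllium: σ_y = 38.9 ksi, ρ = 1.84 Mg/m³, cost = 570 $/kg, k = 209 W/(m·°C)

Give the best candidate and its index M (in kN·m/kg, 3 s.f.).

Screen on constraints: cost ≤ 3.1 $/kg; k ≥ 8.68 W/(m·K). Survivors: alloy steel, gray cast iron, low-carbon steel.
Convert each candidate to consistent units, then evaluate M:
  alloy steel: σ_y = 868.7 MPa, ρ = 7830 kg/m³
  gray cast iron: σ_y = 136.0 MPa, ρ = 7000 kg/m³
  low-carbon steel: σ_y = 343.0 MPa, ρ = 7880 kg/m³
  alloy steel: M = 111 kN·m/kg
  low-carbon steel: M = 43.5 kN·m/kg
  gray cast iron: M = 19.4 kN·m/kg
Highest index: alloy steel.

alloy steel, M = 111 kN·m/kg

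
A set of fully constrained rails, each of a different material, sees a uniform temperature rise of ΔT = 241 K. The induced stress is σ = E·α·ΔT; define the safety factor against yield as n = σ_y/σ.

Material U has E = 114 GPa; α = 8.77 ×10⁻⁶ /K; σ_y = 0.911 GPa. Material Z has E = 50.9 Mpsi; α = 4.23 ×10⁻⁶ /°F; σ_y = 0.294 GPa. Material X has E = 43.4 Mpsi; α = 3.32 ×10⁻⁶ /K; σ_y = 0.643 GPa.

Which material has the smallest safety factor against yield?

material Z

With everything in SI (GPa, ×10⁻⁶/K, MPa):
  material U: E = 114.0, α = 8.77, σ_y = 911.0 → σ = 241 MPa, n = 3.78
  material Z: E = 350.9, α = 7.61, σ_y = 294.0 → σ = 644 MPa, n = 0.457
  material X: E = 299.2, α = 3.32, σ_y = 643.0 → σ = 239 MPa, n = 2.69
The minimum is material Z at n = 0.457.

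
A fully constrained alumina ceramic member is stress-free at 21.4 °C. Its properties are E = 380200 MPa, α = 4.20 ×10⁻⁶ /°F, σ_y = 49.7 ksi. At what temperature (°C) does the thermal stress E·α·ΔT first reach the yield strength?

E = 380200 MPa = 380.2 GPa.
α = 4.20×10⁻⁶/°F × 9/5 = 7.56×10⁻⁶/K.
σ_y = 49.7 ksi = 342.7 MPa.
E·α·ΔT = 342.7 MPa ⇒ ΔT = 342.7 / (380.2×10³ × 7.56×10⁻⁶) = 119.2 K.
T = 21.4 + 119.2 = 140.6 °C.

141 °C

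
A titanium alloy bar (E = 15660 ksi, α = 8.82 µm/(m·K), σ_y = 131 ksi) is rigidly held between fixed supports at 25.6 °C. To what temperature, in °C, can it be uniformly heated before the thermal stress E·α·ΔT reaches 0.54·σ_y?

538 °C

E = 15660 ksi = 108.0 GPa.
σ_y = 131 ksi = 903.2 MPa.
E·α·ΔT = 487.7 MPa ⇒ ΔT = 487.7 / (108.0×10³ × 8.82×10⁻⁶) = 512.2 K.
T = 25.6 + 512.2 = 537.8 °C.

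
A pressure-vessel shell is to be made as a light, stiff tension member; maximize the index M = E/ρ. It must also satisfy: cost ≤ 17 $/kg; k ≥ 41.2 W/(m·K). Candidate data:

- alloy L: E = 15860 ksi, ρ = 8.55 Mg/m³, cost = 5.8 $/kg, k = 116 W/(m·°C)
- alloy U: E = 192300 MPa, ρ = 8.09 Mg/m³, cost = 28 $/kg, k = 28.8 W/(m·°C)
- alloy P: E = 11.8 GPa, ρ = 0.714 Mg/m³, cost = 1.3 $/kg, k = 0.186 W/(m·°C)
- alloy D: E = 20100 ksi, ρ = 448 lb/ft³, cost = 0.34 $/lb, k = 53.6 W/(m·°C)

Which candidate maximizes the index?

alloy D

Screen on constraints: cost ≤ 17 $/kg; k ≥ 41.2 W/(m·K). Survivors: alloy L, alloy D.
In SI units:
  alloy L: E = 109.4 GPa, ρ = 8550 kg/m³
  alloy D: E = 138.6 GPa, ρ = 7176 kg/m³
  alloy D: M = 19.3 MN·m/kg
  alloy L: M = 12.8 MN·m/kg
Alloy D has the largest M.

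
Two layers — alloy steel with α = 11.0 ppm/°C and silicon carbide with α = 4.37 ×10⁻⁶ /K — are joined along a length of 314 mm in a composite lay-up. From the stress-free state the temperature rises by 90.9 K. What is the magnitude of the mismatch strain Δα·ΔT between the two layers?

Δα = |11.0 − 4.37|×10⁻⁶/K = 6.63×10⁻⁶/K.
Mismatch strain = Δα·ΔT = 6.63×10⁻⁶ × 90.9 = 6.03×10⁻⁴.

6.03×10⁻⁴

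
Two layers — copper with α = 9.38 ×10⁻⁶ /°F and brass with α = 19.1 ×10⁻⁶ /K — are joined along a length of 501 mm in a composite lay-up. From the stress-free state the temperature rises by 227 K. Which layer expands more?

copper: α = 9.38×10⁻⁶/°F × 9/5 = 16.9×10⁻⁶/K.
α(copper) = 16.9×10⁻⁶/K vs α(brass) = 19.1×10⁻⁶/K.
Higher α expands more for the same ΔT: brass.

brass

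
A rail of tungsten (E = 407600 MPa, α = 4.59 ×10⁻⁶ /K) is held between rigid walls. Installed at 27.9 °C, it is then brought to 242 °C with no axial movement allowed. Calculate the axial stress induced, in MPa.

E = 407600 MPa = 407.6 GPa.
ΔT = 214.1 K. Constrained thermal stress σ = E·α·ΔT = 407.6×10³ MPa × 4.59×10⁻⁶ × 214.1 = 401 MPa (compressive).

401 MPa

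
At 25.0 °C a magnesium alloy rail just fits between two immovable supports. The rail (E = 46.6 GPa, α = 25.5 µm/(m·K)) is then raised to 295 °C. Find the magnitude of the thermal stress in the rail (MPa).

321 MPa

ΔT = 270.0 K. Constrained thermal stress σ = E·α·ΔT = 46.60×10³ MPa × 25.5×10⁻⁶ × 270.0 = 321 MPa (compressive).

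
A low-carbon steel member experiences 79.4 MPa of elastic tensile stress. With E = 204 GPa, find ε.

ε = σ/E = 79.4 / 204000 = 3.89×10⁻⁴.

3.89×10⁻⁴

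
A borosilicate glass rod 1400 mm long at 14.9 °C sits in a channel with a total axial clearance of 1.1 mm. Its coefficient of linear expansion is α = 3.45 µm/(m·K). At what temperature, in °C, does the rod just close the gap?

243 °C

α·L₀·ΔT = 1.1 mm ⇒ ΔT = 1.1 / (3.45×10⁻⁶ × 1400.0) = 227.7 K.
T = 14.9 + 227.7 = 242.6 °C.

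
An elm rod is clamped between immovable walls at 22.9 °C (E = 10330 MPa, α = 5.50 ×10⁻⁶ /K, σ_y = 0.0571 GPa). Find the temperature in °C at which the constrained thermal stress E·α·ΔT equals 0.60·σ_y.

626 °C

E = 10330 MPa = 10.33 GPa.
σ_y = 0.0571 GPa = 57.10 MPa.
E·α·ΔT = 34.26 MPa ⇒ ΔT = 34.26 / (10.33×10³ × 5.50×10⁻⁶) = 603.0 K.
T = 22.9 + 603.0 = 625.9 °C.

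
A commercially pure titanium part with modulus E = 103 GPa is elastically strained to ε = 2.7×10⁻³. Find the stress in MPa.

278 MPa

σ = E·ε = 103000 MPa × 2.7×10⁻³ = 278 MPa.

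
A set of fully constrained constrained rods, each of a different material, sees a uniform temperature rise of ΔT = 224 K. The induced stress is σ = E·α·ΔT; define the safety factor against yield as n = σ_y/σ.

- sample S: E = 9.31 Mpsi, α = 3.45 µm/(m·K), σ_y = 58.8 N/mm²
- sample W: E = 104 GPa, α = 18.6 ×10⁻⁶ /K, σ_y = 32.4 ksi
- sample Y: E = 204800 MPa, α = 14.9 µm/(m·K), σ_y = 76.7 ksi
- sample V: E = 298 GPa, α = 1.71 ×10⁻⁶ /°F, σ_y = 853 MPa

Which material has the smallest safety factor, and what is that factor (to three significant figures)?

sample W, n = 0.516

With everything in SI (GPa, ×10⁻⁶/K, MPa):
  sample S: E = 64.19, α = 3.45, σ_y = 58.80 → σ = 49.6 MPa, n = 1.19
  sample W: E = 104.0, α = 18.6, σ_y = 223.4 → σ = 433 MPa, n = 0.516
  sample Y: E = 204.8, α = 14.9, σ_y = 528.8 → σ = 684 MPa, n = 0.774
  sample V: E = 298.0, α = 3.08, σ_y = 853.0 → σ = 205 MPa, n = 4.15
Sample W has the lowest safety factor, n = 0.516.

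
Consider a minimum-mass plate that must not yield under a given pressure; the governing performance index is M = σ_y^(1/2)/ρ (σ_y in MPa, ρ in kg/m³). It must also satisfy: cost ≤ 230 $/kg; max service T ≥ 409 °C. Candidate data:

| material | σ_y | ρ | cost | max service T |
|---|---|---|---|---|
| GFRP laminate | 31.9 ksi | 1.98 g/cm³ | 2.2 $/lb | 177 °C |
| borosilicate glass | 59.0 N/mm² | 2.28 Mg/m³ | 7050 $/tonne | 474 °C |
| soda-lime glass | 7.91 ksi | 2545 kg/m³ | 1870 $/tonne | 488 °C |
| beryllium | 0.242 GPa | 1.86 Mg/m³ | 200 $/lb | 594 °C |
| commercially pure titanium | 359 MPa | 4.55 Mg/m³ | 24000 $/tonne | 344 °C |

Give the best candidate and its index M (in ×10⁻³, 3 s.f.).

borosilicate glass, M = 3.37×10⁻³

Screen on constraints: cost ≤ 230 $/kg; max service T ≥ 409 °C. Survivors: borosilicate glass, soda-lime glass.
In SI units:
  borosilicate glass: σ_y = 59.00 MPa, ρ = 2280 kg/m³
  soda-lime glass: σ_y = 54.54 MPa, ρ = 2545 kg/m³
  borosilicate glass: M = 3.37×10⁻³
  soda-lime glass: M = 2.90×10⁻³
Borosilicate glass ranks first.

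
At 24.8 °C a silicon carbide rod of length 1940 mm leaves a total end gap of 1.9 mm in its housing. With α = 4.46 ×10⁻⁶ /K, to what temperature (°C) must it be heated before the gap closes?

244 °C

α·L₀·ΔT = 1.9 mm ⇒ ΔT = 1.9 / (4.46×10⁻⁶ × 1940.0) = 219.6 K.
T = 24.8 + 219.6 = 244.4 °C.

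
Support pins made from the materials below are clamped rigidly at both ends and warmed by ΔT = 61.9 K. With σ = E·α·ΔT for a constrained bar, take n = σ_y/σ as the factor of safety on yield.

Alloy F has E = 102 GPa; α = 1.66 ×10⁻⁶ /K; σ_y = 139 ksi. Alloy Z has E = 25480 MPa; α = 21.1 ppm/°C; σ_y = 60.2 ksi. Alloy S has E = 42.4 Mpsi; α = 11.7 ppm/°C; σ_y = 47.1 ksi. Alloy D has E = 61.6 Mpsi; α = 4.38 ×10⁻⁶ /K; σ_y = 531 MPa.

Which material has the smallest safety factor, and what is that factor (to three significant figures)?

alloy S, n = 1.53

In consistent units (E in GPa, α in ×10⁻⁶/K, σ_y in MPa):
  alloy F: E = 102.0, α = 1.66, σ_y = 958.4 → σ = 10.5 MPa, n = 91.4
  alloy Z: E = 25.48, α = 21.1, σ_y = 415.1 → σ = 33.3 MPa, n = 12.5
  alloy S: E = 292.3, α = 11.7, σ_y = 324.7 → σ = 212 MPa, n = 1.53
  alloy D: E = 424.7, α = 4.38, σ_y = 531.0 → σ = 115 MPa, n = 4.61
Smallest n: alloy S with n = 1.53.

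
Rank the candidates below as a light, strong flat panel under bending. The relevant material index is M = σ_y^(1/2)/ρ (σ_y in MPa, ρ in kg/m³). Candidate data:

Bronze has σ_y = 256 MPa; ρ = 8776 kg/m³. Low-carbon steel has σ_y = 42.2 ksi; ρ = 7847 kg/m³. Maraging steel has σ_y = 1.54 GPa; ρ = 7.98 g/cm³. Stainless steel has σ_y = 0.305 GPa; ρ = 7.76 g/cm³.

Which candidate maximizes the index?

Putting every candidate on a common basis:
  bronze: σ_y = 256.0 MPa, ρ = 8776 kg/m³
  low-carbon steel: σ_y = 291.0 MPa, ρ = 7847 kg/m³
  maraging steel: σ_y = 1540 MPa, ρ = 7980 kg/m³
  stainless steel: σ_y = 305.0 MPa, ρ = 7760 kg/m³
  maraging steel: M = 4.92×10⁻³
  stainless steel: M = 2.25×10⁻³
  low-carbon steel: M = 2.17×10⁻³
  bronze: M = 1.82×10⁻³
Maraging steel ranks first.

maraging steel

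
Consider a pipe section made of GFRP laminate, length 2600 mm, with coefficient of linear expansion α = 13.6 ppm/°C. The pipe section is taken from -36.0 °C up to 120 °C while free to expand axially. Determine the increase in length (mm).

ΔT = 120 − (-36.0) = 156.0 K.
ΔL = α·L₀·ΔT = 13.6×10⁻⁶ × 2600 mm × 156.0 K = 5.52 mm.

5.52 mm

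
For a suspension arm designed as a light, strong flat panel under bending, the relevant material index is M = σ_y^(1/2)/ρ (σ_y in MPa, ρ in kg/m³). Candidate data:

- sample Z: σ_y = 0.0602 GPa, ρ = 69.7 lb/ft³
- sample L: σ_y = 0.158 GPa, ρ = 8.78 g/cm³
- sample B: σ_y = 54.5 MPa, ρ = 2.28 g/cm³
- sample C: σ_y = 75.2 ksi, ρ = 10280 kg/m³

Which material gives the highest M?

sample Z

Normalizing units and computing the index:
  sample Z: σ_y = 60.20 MPa, ρ = 1116 kg/m³
  sample L: σ_y = 158.0 MPa, ρ = 8780 kg/m³
  sample B: σ_y = 54.50 MPa, ρ = 2280 kg/m³
  sample C: σ_y = 518.5 MPa, ρ = 10280 kg/m³
  sample Z: M = 6.95×10⁻³
  sample B: M = 3.24×10⁻³
  sample C: M = 2.22×10⁻³
  sample L: M = 1.43×10⁻³
Sample Z ranks first.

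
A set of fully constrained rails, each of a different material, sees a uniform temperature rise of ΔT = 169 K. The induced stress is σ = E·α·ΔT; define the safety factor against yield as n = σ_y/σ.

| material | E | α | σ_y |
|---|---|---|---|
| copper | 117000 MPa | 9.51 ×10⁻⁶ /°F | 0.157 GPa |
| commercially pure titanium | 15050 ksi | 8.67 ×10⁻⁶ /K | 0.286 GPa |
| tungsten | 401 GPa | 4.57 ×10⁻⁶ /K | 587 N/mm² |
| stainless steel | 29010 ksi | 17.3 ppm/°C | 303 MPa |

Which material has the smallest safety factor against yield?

Converting E to GPa, α to ×10⁻⁶/K, σ_y to MPa, then σ and n for each:
  copper: E = 117.0, α = 17.1, σ_y = 157.0 → σ = 338 MPa, n = 0.464
  commercially pure titanium: E = 103.8, α = 8.67, σ_y = 286.0 → σ = 152 MPa, n = 1.88
  tungsten: E = 401.0, α = 4.57, σ_y = 587.0 → σ = 310 MPa, n = 1.90
  stainless steel: E = 200.0, α = 17.3, σ_y = 303.0 → σ = 585 MPa, n = 0.518
Copper has the lowest safety factor, n = 0.464.

copper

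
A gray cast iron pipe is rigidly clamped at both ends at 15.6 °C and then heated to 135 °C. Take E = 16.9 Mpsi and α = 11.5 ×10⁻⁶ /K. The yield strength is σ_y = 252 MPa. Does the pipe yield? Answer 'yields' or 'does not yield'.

does not yield

E = 16.9 Mpsi = 116.5 GPa.
ΔT = 119.4 K. Constrained thermal stress σ = E·α·ΔT = 116.5×10³ MPa × 11.5×10⁻⁶ × 119.4 = 160 MPa (compressive).
Compare to σ_y = 252 MPa: σ < σ_y, so it does not yield.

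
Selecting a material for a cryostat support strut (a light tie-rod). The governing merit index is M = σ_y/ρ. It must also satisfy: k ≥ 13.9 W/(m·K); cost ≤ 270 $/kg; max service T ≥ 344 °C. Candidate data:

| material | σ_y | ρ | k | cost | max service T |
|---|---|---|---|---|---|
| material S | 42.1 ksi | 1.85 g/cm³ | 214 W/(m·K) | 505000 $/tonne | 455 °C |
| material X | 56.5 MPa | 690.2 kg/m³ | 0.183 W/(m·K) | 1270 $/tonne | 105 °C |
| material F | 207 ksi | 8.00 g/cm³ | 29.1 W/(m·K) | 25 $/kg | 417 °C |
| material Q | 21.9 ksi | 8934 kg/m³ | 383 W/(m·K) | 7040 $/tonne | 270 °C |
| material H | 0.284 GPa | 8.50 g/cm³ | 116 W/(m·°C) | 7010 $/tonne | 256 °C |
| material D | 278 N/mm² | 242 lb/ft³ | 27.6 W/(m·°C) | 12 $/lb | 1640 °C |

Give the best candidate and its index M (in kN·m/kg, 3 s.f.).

Screen on constraints: k ≥ 13.9 W/(m·K); cost ≤ 270 $/kg; max service T ≥ 344 °C. Survivors: material F, material D.
Putting every candidate on a common basis:
  material F: σ_y = 1427 MPa, ρ = 8000 kg/m³
  material D: σ_y = 278.0 MPa, ρ = 3876 kg/m³
  material F: M = 178 kN·m/kg
  material D: M = 71.7 kN·m/kg
The maximum is for material F.

material F, M = 178 kN·m/kg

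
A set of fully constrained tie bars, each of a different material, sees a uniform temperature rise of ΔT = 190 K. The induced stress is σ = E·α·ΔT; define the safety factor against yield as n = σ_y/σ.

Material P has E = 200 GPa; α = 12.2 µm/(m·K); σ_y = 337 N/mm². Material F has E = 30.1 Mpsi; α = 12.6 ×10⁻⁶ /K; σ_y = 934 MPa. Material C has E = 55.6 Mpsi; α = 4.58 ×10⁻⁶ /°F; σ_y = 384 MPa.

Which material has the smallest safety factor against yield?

material C

Per material, after unit conversion:
  material P: E = 200.0, α = 12.2, σ_y = 337.0 → σ = 464 MPa, n = 0.727
  material F: E = 207.5, α = 12.6, σ_y = 934.0 → σ = 497 MPa, n = 1.88
  material C: E = 383.3, α = 8.24, σ_y = 384.0 → σ = 600 MPa, n = 0.640
The minimum is material C at n = 0.640.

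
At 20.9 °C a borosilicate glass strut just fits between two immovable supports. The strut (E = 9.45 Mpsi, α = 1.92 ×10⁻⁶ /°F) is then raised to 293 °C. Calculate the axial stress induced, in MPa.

E = 9.45 Mpsi = 65.16 GPa.
α = 1.92×10⁻⁶/°F × 9/5 = 3.46×10⁻⁶/K.
ΔT = 272.1 K. Constrained thermal stress σ = E·α·ΔT = 65.16×10³ MPa × 3.46×10⁻⁶ × 272.1 = 61.3 MPa (compressive).

61.3 MPa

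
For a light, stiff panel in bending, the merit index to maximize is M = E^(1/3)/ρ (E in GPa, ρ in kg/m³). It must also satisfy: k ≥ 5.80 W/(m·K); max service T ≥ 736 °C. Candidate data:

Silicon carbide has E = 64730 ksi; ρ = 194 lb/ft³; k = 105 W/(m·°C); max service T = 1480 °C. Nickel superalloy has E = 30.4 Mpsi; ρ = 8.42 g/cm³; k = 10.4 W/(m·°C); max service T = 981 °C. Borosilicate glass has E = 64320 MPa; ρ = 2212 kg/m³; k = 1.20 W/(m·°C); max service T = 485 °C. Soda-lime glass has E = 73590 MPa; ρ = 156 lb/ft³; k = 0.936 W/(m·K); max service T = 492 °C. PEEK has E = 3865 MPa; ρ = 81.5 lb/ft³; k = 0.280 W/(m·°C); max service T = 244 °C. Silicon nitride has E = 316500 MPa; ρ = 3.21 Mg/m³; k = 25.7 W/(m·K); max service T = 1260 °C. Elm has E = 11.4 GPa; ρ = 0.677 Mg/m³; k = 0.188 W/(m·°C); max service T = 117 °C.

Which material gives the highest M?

silicon carbide

Screen on constraints: k ≥ 5.80 W/(m·K); max service T ≥ 736 °C. Survivors: silicon carbide, nickel superalloy, silicon nitride.
Normalizing units and computing the index:
  silicon carbide: E = 446.3 GPa, ρ = 3108 kg/m³
  nickel superalloy: E = 209.6 GPa, ρ = 8420 kg/m³
  silicon nitride: E = 316.5 GPa, ρ = 3210 kg/m³
  silicon carbide: M = 2.46×10⁻³
  silicon nitride: M = 2.12×10⁻³
  nickel superalloy: M = 0.705×10⁻³
Silicon carbide has the largest M.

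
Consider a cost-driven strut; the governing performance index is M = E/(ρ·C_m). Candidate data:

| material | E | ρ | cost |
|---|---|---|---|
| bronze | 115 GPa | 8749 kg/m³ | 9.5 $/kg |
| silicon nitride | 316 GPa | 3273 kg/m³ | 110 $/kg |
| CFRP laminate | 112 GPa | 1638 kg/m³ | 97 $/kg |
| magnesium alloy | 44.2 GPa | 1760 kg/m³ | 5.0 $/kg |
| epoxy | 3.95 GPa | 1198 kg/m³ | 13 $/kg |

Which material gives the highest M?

magnesium alloy

Computing M directly (units already consistent):
  magnesium alloy: M = 5.02 MN·m per $
  bronze: M = 1.38 MN·m per $
  silicon nitride: M = 0.878 MN·m per $
  CFRP laminate: M = 0.705 MN·m per $
  epoxy: M = 0.254 MN·m per $
Highest index: magnesium alloy.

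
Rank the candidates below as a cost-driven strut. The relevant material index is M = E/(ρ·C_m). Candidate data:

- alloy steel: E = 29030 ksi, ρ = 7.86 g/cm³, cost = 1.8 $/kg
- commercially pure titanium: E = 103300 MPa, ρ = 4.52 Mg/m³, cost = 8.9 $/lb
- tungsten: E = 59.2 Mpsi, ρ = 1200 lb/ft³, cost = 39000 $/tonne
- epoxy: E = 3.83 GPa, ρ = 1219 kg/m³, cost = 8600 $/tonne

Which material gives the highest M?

alloy steel

Putting every candidate on a common basis:
  alloy steel: E = 200.2 GPa, ρ = 7860 kg/m³, cost = 1.800 $/kg
  commercially pure titanium: E = 103.3 GPa, ρ = 4520 kg/m³, cost = 19.62 $/kg
  tungsten: E = 408.2 GPa, ρ = 19220 kg/m³, cost = 39.00 $/kg
  epoxy: E = 3.830 GPa, ρ = 1219 kg/m³, cost = 8.600 $/kg
  alloy steel: M = 14.1 MN·m per $
  commercially pure titanium: M = 1.16 MN·m per $
  tungsten: M = 0.544 MN·m per $
  epoxy: M = 0.365 MN·m per $
Highest index: alloy steel.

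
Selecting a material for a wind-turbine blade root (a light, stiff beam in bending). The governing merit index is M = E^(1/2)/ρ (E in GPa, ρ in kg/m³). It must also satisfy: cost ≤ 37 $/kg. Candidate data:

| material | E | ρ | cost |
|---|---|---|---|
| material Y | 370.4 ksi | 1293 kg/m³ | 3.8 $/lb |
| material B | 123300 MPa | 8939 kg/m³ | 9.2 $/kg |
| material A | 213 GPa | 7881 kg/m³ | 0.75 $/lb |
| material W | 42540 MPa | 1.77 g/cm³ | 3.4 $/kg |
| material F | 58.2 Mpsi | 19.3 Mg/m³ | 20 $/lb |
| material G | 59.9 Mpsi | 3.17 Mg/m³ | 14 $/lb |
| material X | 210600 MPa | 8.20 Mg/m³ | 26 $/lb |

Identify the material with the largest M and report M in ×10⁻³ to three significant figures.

Screen on constraints: cost ≤ 37 $/kg. Survivors: material Y, material B, material A, material W, material G.
Normalizing units and computing the index:
  material Y: E = 2.554 GPa, ρ = 1293 kg/m³
  material B: E = 123.3 GPa, ρ = 8939 kg/m³
  material A: E = 213.0 GPa, ρ = 7881 kg/m³
  material W: E = 42.54 GPa, ρ = 1770 kg/m³
  material G: E = 413.0 GPa, ρ = 3170 kg/m³
  material G: M = 6.41×10⁻³
  material W: M = 3.68×10⁻³
  material A: M = 1.85×10⁻³
  material B: M = 1.24×10⁻³
  material Y: M = 1.24×10⁻³
Material G has the largest M.

material G, M = 6.41×10⁻³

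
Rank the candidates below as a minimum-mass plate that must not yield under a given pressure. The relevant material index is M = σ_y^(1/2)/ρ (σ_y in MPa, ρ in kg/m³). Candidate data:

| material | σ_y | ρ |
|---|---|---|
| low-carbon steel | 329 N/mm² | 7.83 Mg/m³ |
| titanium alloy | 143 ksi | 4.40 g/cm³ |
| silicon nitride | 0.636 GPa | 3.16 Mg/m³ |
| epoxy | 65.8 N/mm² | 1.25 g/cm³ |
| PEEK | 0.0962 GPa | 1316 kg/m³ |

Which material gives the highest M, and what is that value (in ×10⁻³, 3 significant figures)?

In SI units:
  low-carbon steel: σ_y = 329.0 MPa, ρ = 7830 kg/m³
  titanium alloy: σ_y = 986.0 MPa, ρ = 4400 kg/m³
  silicon nitride: σ_y = 636.0 MPa, ρ = 3160 kg/m³
  epoxy: σ_y = 65.80 MPa, ρ = 1250 kg/m³
  PEEK: σ_y = 96.20 MPa, ρ = 1316 kg/m³
  silicon nitride: M = 7.98×10⁻³
  PEEK: M = 7.45×10⁻³
  titanium alloy: M = 7.14×10⁻³
  epoxy: M = 6.49×10⁻³
  low-carbon steel: M = 2.32×10⁻³
Silicon nitride ranks first.

silicon nitride, M = 7.98×10⁻³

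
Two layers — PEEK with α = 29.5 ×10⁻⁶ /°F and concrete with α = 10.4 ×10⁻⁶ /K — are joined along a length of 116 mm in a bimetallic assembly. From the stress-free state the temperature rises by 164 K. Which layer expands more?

PEEK: α = 29.5×10⁻⁶/°F × 9/5 = 53.1×10⁻⁶/K.
α(PEEK) = 53.1×10⁻⁶/K vs α(concrete) = 10.4×10⁻⁶/K.
Higher α expands more for the same ΔT: PEEK.

PEEK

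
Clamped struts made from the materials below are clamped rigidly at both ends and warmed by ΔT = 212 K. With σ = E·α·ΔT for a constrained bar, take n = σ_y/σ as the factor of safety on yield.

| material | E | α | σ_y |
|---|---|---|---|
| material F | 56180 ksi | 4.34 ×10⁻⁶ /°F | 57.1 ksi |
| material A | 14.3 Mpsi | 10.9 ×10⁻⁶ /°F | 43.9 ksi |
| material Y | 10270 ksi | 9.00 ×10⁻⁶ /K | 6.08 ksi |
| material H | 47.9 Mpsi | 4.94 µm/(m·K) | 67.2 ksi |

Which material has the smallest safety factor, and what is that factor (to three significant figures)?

Per material, after unit conversion:
  material F: E = 387.3, α = 7.81, σ_y = 393.7 → σ = 642 MPa, n = 0.614
  material A: E = 98.60, α = 19.6, σ_y = 302.7 → σ = 410 MPa, n = 0.738
  material Y: E = 70.81, α = 9.00, σ_y = 41.92 → σ = 135 MPa, n = 0.310
  material H: E = 330.3, α = 4.94, σ_y = 463.3 → σ = 346 MPa, n = 1.34
The minimum is material Y at n = 0.310.

material Y, n = 0.310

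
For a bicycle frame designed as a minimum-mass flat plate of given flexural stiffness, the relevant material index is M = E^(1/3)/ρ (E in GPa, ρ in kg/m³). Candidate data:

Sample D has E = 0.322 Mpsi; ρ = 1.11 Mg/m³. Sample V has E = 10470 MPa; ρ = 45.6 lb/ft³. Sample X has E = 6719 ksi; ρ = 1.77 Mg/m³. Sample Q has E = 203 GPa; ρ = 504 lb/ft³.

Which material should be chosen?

sample V

Normalizing units and computing the index:
  sample D: E = 2.220 GPa, ρ = 1110 kg/m³
  sample V: E = 10.47 GPa, ρ = 730.4 kg/m³
  sample X: E = 46.33 GPa, ρ = 1770 kg/m³
  sample Q: E = 203.0 GPa, ρ = 8073 kg/m³
  sample V: M = 2.99×10⁻³
  sample X: M = 2.03×10⁻³
  sample D: M = 1.18×10⁻³
  sample Q: M = 0.728×10⁻³
Sample V has the largest M.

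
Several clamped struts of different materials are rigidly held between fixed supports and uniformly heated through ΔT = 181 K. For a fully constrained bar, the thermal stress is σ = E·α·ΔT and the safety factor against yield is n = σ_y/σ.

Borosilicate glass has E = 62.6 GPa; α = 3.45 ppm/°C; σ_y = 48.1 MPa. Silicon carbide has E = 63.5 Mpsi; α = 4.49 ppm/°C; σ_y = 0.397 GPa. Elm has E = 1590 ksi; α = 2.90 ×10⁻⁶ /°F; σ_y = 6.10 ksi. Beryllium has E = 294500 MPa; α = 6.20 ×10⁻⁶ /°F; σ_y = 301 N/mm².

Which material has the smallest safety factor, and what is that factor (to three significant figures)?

beryllium, n = 0.506

In consistent units (E in GPa, α in ×10⁻⁶/K, σ_y in MPa):
  borosilicate glass: E = 62.60, α = 3.45, σ_y = 48.10 → σ = 39.1 MPa, n = 1.23
  silicon carbide: E = 437.8, α = 4.49, σ_y = 397.0 → σ = 356 MPa, n = 1.12
  elm: E = 10.96, α = 5.22, σ_y = 42.06 → σ = 10.4 MPa, n = 4.06
  beryllium: E = 294.5, α = 11.2, σ_y = 301.0 → σ = 595 MPa, n = 0.506
Smallest n: beryllium with n = 0.506.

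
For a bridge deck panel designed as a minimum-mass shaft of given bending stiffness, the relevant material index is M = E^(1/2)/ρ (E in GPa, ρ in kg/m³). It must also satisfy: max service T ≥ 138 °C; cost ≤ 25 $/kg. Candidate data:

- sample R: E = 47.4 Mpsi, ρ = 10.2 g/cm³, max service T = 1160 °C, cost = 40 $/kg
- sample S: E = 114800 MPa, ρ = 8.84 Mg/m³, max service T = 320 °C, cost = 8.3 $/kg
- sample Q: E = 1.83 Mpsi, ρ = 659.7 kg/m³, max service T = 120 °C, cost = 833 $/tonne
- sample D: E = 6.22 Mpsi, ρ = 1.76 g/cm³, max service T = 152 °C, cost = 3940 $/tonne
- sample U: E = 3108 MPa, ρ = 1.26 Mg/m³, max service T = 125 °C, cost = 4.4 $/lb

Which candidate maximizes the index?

sample D

Screen on constraints: max service T ≥ 138 °C; cost ≤ 25 $/kg. Survivors: sample S, sample D.
Putting every candidate on a common basis:
  sample S: E = 114.8 GPa, ρ = 8840 kg/m³
  sample D: E = 42.89 GPa, ρ = 1760 kg/m³
  sample D: M = 3.72×10⁻³
  sample S: M = 1.21×10⁻³
Highest index: sample D.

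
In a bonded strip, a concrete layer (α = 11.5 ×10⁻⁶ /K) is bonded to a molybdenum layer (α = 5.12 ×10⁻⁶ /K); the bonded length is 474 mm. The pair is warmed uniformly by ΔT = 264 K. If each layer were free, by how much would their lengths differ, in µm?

Δα = |11.5 − 5.12|×10⁻⁶/K = 6.38×10⁻⁶/K.
ΔL_mismatch = Δα·L·ΔT = 6.38×10⁻⁶ × 474.0 mm × 264.0 K = 798 µm.

798 µm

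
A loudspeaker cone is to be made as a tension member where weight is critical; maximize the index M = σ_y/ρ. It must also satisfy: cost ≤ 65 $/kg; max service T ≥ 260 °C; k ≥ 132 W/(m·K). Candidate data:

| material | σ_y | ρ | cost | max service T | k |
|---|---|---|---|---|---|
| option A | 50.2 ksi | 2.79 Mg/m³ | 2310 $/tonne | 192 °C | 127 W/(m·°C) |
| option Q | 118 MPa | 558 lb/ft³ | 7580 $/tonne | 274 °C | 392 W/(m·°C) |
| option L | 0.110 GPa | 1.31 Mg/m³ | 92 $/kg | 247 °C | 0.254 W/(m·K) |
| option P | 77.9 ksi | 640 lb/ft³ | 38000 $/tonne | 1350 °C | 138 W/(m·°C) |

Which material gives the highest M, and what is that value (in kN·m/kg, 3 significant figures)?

option P, M = 52.4 kN·m/kg

Screen on constraints: cost ≤ 65 $/kg; max service T ≥ 260 °C; k ≥ 132 W/(m·K). Survivors: option Q, option P.
After converting to SI:
  option Q: σ_y = 118.0 MPa, ρ = 8938 kg/m³
  option P: σ_y = 537.1 MPa, ρ = 10250 kg/m³
  option P: M = 52.4 kN·m/kg
  option Q: M = 13.2 kN·m/kg
Option P has the largest M.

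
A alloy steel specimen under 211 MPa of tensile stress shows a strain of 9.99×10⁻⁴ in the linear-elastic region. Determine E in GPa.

211 GPa

E = σ/ε = 211 MPa / 9.99×10⁻⁴ = 211200 MPa = 211 GPa.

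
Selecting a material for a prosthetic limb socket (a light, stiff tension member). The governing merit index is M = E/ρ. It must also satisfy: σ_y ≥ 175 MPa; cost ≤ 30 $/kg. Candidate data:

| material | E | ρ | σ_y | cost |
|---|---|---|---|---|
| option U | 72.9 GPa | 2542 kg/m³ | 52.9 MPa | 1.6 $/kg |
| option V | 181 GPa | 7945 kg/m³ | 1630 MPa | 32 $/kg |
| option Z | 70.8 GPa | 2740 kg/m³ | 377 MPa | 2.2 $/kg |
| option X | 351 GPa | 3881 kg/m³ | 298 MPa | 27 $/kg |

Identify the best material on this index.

option X

Screen on constraints: σ_y ≥ 175 MPa; cost ≤ 30 $/kg. Survivors: option Z, option X.
Evaluate M for each candidate:
  option X: M = 90.4 MN·m/kg
  option Z: M = 25.8 MN·m/kg
Highest index: option X.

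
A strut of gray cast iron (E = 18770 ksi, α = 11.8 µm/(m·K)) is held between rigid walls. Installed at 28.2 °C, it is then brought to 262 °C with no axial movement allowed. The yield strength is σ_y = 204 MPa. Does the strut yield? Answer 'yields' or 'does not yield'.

yields

E = 18770 ksi = 129.4 GPa.
ΔT = 233.8 K. Constrained thermal stress σ = E·α·ΔT = 129.4×10³ MPa × 11.8×10⁻⁶ × 233.8 = 357 MPa (compressive).
Compare to σ_y = 204 MPa: σ ≥ σ_y, so it yields.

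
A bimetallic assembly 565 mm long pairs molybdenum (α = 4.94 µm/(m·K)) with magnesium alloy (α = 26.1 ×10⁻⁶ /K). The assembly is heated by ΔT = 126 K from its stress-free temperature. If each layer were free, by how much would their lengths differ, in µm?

1510 µm

Δα = |4.94 − 26.1|×10⁻⁶/K = 21.2×10⁻⁶/K.
ΔL_mismatch = Δα·L·ΔT = 21.2×10⁻⁶ × 565.0 mm × 126.0 K = 1510 µm.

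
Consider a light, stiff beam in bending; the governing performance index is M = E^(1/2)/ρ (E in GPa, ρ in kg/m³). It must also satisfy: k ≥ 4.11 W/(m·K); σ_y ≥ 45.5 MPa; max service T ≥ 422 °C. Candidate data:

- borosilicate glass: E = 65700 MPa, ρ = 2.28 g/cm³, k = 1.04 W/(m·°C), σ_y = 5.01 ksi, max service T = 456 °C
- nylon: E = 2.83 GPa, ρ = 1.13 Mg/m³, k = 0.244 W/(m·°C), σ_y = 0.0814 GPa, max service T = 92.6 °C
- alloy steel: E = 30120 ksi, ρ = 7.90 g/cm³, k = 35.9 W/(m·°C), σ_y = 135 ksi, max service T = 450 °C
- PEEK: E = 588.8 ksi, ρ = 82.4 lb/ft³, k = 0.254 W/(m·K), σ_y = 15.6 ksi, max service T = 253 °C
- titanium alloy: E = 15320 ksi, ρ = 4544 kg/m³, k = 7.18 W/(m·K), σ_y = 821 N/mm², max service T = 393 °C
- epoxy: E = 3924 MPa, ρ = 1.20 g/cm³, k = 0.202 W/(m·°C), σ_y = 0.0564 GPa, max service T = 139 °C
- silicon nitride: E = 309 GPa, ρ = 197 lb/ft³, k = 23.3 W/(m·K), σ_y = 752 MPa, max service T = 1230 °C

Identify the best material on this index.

Screen on constraints: k ≥ 4.11 W/(m·K); σ_y ≥ 45.5 MPa; max service T ≥ 422 °C. Survivors: alloy steel, silicon nitride.
In SI units:
  alloy steel: E = 207.7 GPa, ρ = 7900 kg/m³
  silicon nitride: E = 309.0 GPa, ρ = 3156 kg/m³
  silicon nitride: M = 5.57×10⁻³
  alloy steel: M = 1.82×10⁻³
Highest index: silicon nitride.

silicon nitride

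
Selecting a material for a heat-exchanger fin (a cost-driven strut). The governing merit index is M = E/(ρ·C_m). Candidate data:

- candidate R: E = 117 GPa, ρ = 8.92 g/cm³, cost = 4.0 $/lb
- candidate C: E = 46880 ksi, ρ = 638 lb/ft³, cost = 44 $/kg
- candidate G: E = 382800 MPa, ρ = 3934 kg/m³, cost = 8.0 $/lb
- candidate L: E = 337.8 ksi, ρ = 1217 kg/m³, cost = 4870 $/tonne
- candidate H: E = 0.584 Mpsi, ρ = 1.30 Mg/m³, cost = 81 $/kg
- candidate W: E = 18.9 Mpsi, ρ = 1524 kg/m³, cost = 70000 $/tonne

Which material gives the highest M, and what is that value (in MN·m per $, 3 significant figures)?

After converting to SI:
  candidate R: E = 117.0 GPa, ρ = 8920 kg/m³, cost = 8.818 $/kg
  candidate C: E = 323.2 GPa, ρ = 10220 kg/m³, cost = 44.00 $/kg
  candidate G: E = 382.8 GPa, ρ = 3934 kg/m³, cost = 17.64 $/kg
  candidate L: E = 2.329 GPa, ρ = 1217 kg/m³, cost = 4.870 $/kg
  candidate H: E = 4.027 GPa, ρ = 1300 kg/m³, cost = 81.00 $/kg
  candidate W: E = 130.3 GPa, ρ = 1524 kg/m³, cost = 70.00 $/kg
  candidate G: M = 5.52 MN·m per $
  candidate R: M = 1.49 MN·m per $
  candidate W: M = 1.22 MN·m per $
  candidate C: M = 0.719 MN·m per $
  candidate L: M = 0.393 MN·m per $
  candidate H: M = 0.0382 MN·m per $
Candidate G ranks first.

candidate G, M = 5.52 MN·m per $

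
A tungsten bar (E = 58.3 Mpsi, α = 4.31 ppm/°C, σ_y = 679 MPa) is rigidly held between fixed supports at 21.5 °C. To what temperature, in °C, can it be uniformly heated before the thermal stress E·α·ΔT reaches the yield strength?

413 °C

E = 58.3 Mpsi = 402.0 GPa.
E·α·ΔT = 679.0 MPa ⇒ ΔT = 679.0 / (402.0×10³ × 4.31×10⁻⁶) = 391.9 K.
T = 21.5 + 391.9 = 413.4 °C.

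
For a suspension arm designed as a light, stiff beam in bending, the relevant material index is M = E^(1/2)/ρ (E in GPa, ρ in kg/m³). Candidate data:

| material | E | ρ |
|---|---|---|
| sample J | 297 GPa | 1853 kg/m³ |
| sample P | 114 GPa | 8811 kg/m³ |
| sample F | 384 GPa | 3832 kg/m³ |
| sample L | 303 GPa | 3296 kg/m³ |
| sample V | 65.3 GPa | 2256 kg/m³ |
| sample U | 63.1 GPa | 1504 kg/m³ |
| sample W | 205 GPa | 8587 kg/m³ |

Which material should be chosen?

Per-candidate index values:
  sample J: M = 9.30×10⁻³
  sample U: M = 5.28×10⁻³
  sample L: M = 5.28×10⁻³
  sample F: M = 5.11×10⁻³
  sample V: M = 3.58×10⁻³
  sample W: M = 1.67×10⁻³
  sample P: M = 1.21×10⁻³
The maximum is for sample J.

sample J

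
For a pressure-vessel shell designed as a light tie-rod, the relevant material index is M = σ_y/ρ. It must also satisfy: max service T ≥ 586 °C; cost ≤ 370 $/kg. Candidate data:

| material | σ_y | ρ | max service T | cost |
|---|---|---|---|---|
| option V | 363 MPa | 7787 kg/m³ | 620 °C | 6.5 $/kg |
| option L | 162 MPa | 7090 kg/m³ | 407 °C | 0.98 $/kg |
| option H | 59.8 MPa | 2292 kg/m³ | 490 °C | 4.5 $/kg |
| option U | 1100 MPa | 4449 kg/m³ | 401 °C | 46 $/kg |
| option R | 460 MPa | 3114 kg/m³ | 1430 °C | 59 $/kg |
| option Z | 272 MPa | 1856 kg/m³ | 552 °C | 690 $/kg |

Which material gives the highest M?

option R

Screen on constraints: max service T ≥ 586 °C; cost ≤ 370 $/kg. Survivors: option V, option R.
Computing M directly (units already consistent):
  option R: M = 148 kN·m/kg
  option V: M = 46.6 kN·m/kg
Highest index: option R.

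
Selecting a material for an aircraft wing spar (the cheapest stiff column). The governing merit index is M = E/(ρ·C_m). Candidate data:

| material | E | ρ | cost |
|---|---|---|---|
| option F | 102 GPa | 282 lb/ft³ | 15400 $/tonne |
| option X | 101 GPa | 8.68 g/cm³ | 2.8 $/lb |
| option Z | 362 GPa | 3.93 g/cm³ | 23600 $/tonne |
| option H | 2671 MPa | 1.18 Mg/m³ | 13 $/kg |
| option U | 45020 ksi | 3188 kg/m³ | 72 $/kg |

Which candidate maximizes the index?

option Z

In SI units:
  option F: E = 102.0 GPa, ρ = 4517 kg/m³, cost = 15.40 $/kg
  option X: E = 101.0 GPa, ρ = 8680 kg/m³, cost = 6.173 $/kg
  option Z: E = 362.0 GPa, ρ = 3930 kg/m³, cost = 23.60 $/kg
  option H: E = 2.671 GPa, ρ = 1180 kg/m³, cost = 13.00 $/kg
  option U: E = 310.4 GPa, ρ = 3188 kg/m³, cost = 72.00 $/kg
  option Z: M = 3.90 MN·m per $
  option X: M = 1.89 MN·m per $
  option F: M = 1.47 MN·m per $
  option U: M = 1.35 MN·m per $
  option H: M = 0.174 MN·m per $
Option Z ranks first.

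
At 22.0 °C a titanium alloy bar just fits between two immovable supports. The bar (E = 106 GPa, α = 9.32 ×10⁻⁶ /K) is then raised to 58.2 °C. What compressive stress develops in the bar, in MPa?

ΔT = 36.20 K. Constrained thermal stress σ = E·α·ΔT = 106.0×10³ MPa × 9.32×10⁻⁶ × 36.20 = 35.8 MPa (compressive).

35.8 MPa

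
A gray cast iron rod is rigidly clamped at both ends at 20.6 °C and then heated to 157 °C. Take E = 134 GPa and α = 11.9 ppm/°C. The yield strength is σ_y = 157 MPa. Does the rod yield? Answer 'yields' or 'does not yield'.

ΔT = 136.4 K. Constrained thermal stress σ = E·α·ΔT = 134.0×10³ MPa × 11.9×10⁻⁶ × 136.4 = 218 MPa (compressive).
Compare to σ_y = 157 MPa: σ ≥ σ_y, so it yields.

yields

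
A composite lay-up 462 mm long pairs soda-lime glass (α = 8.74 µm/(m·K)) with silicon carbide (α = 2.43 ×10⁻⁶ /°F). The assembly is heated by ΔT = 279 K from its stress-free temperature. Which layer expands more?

soda-lime glass

silicon carbide: α = 2.43×10⁻⁶/°F × 9/5 = 4.37×10⁻⁶/K.
α(soda-lime glass) = 8.74×10⁻⁶/K vs α(silicon carbide) = 4.37×10⁻⁶/K.
Higher α expands more for the same ΔT: soda-lime glass.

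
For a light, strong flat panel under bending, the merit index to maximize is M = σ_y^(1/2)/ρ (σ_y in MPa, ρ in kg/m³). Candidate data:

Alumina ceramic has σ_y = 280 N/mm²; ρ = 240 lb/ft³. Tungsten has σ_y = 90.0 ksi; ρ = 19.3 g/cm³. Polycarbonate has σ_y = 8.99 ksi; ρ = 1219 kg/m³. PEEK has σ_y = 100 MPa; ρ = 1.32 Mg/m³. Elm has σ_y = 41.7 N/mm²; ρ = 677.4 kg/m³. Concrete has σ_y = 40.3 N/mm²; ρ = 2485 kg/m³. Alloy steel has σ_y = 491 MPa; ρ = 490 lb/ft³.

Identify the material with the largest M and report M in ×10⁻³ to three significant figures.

Normalizing units and computing the index:
  alumina ceramic: σ_y = 280.0 MPa, ρ = 3844 kg/m³
  tungsten: σ_y = 620.5 MPa, ρ = 19300 kg/m³
  polycarbonate: σ_y = 61.98 MPa, ρ = 1219 kg/m³
  PEEK: σ_y = 100.0 MPa, ρ = 1320 kg/m³
  elm: σ_y = 41.70 MPa, ρ = 677.4 kg/m³
  concrete: σ_y = 40.30 MPa, ρ = 2485 kg/m³
  alloy steel: σ_y = 491.0 MPa, ρ = 7849 kg/m³
  elm: M = 9.53×10⁻³
  PEEK: M = 7.58×10⁻³
  polycarbonate: M = 6.46×10⁻³
  alumina ceramic: M = 4.35×10⁻³
  alloy steel: M = 2.82×10⁻³
  concrete: M = 2.55×10⁻³
  tungsten: M = 1.29×10⁻³
Elm ranks first.

elm, M = 9.53×10⁻³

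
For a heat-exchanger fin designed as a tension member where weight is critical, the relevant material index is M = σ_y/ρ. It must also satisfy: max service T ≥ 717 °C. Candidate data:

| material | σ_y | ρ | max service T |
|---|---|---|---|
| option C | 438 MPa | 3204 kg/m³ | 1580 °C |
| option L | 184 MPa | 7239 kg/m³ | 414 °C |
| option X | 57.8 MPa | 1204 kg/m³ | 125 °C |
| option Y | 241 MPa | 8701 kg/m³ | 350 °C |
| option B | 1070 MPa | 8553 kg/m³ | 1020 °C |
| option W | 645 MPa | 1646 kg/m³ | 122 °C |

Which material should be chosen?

option C

Screen on constraints: max service T ≥ 717 °C. Survivors: option C, option B.
Computing M directly (units already consistent):
  option C: M = 137 kN·m/kg
  option B: M = 125 kN·m/kg
The maximum is for option C.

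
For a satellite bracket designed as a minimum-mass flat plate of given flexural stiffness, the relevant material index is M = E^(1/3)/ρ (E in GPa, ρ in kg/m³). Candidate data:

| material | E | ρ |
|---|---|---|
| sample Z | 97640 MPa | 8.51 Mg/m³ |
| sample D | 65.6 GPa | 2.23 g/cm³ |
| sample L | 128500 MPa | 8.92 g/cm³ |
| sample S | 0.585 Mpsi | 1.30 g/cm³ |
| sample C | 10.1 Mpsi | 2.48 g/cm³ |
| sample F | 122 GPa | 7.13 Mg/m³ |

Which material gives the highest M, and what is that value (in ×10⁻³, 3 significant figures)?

After converting to SI:
  sample Z: E = 97.64 GPa, ρ = 8510 kg/m³
  sample D: E = 65.60 GPa, ρ = 2230 kg/m³
  sample L: E = 128.5 GPa, ρ = 8920 kg/m³
  sample S: E = 4.033 GPa, ρ = 1300 kg/m³
  sample C: E = 69.64 GPa, ρ = 2480 kg/m³
  sample F: E = 122.0 GPa, ρ = 7130 kg/m³
  sample D: M = 1.81×10⁻³
  sample C: M = 1.66×10⁻³
  sample S: M = 1.22×10⁻³
  sample F: M = 0.696×10⁻³
  sample L: M = 0.566×10⁻³
  sample Z: M = 0.541×10⁻³
The maximum is for sample D.

sample D, M = 1.81×10⁻³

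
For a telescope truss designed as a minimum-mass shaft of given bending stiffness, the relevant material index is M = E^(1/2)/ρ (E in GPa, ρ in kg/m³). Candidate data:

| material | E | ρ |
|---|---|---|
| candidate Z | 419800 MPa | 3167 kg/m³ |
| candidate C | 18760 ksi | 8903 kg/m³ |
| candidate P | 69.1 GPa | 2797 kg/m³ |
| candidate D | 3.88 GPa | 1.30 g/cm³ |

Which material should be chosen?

candidate Z

Convert each candidate to consistent units, then evaluate M:
  candidate Z: E = 419.8 GPa, ρ = 3167 kg/m³
  candidate C: E = 129.3 GPa, ρ = 8903 kg/m³
  candidate P: E = 69.10 GPa, ρ = 2797 kg/m³
  candidate D: E = 3.880 GPa, ρ = 1300 kg/m³
  candidate Z: M = 6.47×10⁻³
  candidate P: M = 2.97×10⁻³
  candidate D: M = 1.52×10⁻³
  candidate C: M = 1.28×10⁻³
Highest index: candidate Z.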